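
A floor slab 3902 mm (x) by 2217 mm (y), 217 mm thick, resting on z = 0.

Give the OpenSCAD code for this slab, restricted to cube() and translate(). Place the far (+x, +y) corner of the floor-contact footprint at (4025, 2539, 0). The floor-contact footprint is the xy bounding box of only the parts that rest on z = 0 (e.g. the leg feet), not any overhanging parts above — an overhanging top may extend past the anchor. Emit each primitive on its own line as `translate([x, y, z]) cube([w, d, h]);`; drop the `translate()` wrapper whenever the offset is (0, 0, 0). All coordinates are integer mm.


translate([123, 322, 0]) cube([3902, 2217, 217]);


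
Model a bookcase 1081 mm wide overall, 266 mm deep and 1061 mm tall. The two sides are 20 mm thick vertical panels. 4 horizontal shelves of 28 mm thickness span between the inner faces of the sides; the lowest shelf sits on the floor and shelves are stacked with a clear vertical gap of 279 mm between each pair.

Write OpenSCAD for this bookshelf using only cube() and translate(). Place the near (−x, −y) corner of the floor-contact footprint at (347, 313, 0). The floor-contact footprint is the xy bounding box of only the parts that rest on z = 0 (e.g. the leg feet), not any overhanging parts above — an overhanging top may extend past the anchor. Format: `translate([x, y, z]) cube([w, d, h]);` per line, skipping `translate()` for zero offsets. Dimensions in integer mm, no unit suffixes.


translate([347, 313, 0]) cube([20, 266, 1061]);
translate([1408, 313, 0]) cube([20, 266, 1061]);
translate([367, 313, 0]) cube([1041, 266, 28]);
translate([367, 313, 307]) cube([1041, 266, 28]);
translate([367, 313, 614]) cube([1041, 266, 28]);
translate([367, 313, 921]) cube([1041, 266, 28]);


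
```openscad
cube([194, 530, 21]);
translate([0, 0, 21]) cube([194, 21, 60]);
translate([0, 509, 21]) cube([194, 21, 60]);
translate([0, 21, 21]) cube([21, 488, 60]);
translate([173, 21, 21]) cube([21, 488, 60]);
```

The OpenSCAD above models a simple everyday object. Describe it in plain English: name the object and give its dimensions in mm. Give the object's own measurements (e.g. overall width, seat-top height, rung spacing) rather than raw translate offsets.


An open-topped rectangular box: outside dimensions 194×530×81 mm, with a uniform wall and base thickness of 21 mm. The base is a full 194×530 slab on the floor; four walls sit on top of the base. The front and back walls (the −y and +y sides) span the full width; the two side walls fit between them.


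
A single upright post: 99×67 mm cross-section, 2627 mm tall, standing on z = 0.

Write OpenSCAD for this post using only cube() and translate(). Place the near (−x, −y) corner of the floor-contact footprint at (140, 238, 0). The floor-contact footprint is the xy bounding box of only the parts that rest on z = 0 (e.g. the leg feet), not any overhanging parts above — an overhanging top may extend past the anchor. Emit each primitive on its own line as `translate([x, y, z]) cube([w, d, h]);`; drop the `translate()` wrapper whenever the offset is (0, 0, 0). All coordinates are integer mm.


translate([140, 238, 0]) cube([99, 67, 2627]);


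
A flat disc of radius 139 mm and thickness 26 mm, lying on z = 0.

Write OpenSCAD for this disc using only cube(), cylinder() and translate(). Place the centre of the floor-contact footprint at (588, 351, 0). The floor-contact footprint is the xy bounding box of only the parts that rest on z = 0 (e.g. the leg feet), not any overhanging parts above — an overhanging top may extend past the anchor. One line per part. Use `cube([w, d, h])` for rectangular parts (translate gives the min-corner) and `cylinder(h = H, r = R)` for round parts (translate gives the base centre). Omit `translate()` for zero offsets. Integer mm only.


translate([588, 351, 0]) cylinder(h = 26, r = 139);


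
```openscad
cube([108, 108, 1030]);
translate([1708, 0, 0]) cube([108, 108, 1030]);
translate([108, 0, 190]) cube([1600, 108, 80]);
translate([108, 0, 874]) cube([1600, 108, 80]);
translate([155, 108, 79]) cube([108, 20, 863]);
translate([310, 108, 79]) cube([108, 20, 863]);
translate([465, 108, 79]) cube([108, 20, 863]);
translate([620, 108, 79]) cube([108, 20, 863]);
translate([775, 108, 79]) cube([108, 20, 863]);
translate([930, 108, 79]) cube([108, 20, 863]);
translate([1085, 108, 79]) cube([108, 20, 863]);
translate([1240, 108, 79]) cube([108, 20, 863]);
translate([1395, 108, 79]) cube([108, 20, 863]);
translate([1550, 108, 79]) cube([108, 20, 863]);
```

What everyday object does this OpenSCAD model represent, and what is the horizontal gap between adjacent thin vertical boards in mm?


A fence section. The picket gap is 47 mm.

Two posts, two rails, 10 pickets — a fence section. Span 1600 mm holds 10 pickets of 108 mm with 11 equal gaps: ⌊(1600 − 10·108) / 11⌋ = 47 mm.


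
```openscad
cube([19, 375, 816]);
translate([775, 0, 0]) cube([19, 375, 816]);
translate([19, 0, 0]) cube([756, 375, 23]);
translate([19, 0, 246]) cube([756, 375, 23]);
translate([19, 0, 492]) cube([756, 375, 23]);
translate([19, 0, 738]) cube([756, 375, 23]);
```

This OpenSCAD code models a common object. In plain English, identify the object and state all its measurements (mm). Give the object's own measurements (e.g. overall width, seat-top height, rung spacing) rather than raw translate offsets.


An open bookshelf. Two side panels, each 19 mm thick, 375 mm deep and 816 mm tall, stand 794 mm apart (outside-to-outside). Between them sit 4 shelves, each 23 mm thick and 375 mm deep, spanning the full gap between the sides. The bottom shelf rests on the floor (its underside at z = 0) and the clear gap between one shelf's top and the next shelf's underside is 223 mm.


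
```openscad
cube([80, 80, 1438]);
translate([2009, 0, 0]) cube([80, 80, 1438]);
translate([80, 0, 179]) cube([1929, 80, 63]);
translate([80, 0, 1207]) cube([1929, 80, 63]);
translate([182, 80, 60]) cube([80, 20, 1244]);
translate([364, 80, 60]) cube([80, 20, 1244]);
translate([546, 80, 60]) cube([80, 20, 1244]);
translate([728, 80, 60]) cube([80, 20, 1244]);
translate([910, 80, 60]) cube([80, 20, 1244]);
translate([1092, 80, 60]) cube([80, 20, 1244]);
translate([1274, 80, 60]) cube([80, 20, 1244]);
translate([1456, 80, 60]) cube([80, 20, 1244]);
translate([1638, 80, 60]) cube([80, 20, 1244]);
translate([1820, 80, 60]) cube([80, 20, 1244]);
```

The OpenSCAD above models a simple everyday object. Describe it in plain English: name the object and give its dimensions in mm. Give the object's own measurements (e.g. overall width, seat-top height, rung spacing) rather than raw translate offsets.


A fence section. Two 80×80 mm posts, 1438 mm tall, stand on the floor with a clear span of 1929 mm between their inner faces. Two horizontal rails of 80×63 mm section span the gap between the posts with their undersides at z = 179 mm and z = 1207 mm, flush with the posts' −y face. 10 pickets, each 80 mm wide, 20 mm thick and 1244 mm tall, are fixed to the +y face of the rails with their bottoms at z = 60 mm, spaced across the span with a 102 mm gap after the −x post and between neighbouring pickets, with 109 mm left before the +x post.


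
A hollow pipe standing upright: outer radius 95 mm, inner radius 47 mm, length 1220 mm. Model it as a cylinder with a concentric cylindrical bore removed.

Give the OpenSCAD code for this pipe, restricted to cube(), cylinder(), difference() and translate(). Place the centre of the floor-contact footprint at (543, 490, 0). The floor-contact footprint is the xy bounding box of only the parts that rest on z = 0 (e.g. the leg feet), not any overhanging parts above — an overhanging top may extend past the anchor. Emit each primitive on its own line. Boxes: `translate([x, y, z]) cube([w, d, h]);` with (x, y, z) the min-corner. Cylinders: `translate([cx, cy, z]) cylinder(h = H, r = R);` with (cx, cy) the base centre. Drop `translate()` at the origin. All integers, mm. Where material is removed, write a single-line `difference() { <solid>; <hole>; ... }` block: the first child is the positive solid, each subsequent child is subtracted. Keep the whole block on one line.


difference() { translate([543, 490, 0]) cylinder(h = 1220, r = 95); translate([543, 490, 0]) cylinder(h = 1220, r = 47); }


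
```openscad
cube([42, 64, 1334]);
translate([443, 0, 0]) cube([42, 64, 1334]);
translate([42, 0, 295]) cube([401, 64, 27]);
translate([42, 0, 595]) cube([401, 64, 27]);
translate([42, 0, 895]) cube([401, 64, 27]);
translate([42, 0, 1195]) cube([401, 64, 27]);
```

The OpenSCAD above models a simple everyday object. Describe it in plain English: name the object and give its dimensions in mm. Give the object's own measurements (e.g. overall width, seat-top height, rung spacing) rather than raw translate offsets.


A straight ladder. Two 42×64 mm vertical rails, 1334 mm tall, stand 485 mm apart (outside-to-outside) with their front faces coplanar on the −y side. 4 rungs, each 64 mm deep and 27 mm tall, span between the inner faces of the rails, front faces flush with the rails. The lowest rung's underside is at z = 295 mm and rungs are spaced 300 mm apart (underside to underside).


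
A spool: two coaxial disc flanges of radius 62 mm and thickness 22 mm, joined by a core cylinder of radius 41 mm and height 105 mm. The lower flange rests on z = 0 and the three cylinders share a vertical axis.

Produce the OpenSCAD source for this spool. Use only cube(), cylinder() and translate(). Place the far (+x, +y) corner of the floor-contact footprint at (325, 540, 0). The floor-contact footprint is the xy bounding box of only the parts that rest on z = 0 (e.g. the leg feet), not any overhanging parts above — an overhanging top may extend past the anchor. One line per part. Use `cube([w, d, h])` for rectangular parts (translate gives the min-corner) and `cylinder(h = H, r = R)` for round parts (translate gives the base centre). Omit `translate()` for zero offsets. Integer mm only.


translate([263, 478, 0]) cylinder(h = 22, r = 62);
translate([263, 478, 22]) cylinder(h = 105, r = 41);
translate([263, 478, 127]) cylinder(h = 22, r = 62);


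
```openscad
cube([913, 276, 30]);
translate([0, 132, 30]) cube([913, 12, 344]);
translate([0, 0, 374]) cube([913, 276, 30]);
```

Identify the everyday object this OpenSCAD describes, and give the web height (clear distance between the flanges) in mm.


An I-beam. The web height is 344 mm.

Two wide flanges with a thin centred web — an I-beam. Overall 404 mm minus two 30 mm flanges gives a web of 404 − 2·30 = 344 mm.


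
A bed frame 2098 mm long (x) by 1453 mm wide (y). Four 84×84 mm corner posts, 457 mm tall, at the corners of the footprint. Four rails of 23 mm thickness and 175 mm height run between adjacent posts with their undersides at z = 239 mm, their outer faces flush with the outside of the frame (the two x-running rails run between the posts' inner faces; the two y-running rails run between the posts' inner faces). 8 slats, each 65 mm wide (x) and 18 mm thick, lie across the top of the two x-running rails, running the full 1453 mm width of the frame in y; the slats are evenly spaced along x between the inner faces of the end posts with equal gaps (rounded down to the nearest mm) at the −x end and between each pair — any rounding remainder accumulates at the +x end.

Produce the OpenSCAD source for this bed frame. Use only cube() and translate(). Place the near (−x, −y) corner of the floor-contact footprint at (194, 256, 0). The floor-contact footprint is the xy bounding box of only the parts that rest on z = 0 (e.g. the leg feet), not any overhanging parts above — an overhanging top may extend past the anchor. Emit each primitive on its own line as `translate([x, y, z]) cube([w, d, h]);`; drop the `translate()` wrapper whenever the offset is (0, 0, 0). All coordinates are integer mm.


translate([194, 256, 0]) cube([84, 84, 457]);
translate([194, 1625, 0]) cube([84, 84, 457]);
translate([2208, 256, 0]) cube([84, 84, 457]);
translate([2208, 1625, 0]) cube([84, 84, 457]);
translate([278, 256, 239]) cube([1930, 23, 175]);
translate([278, 1686, 239]) cube([1930, 23, 175]);
translate([194, 340, 239]) cube([23, 1285, 175]);
translate([2269, 340, 239]) cube([23, 1285, 175]);
translate([434, 256, 414]) cube([65, 1453, 18]);
translate([655, 256, 414]) cube([65, 1453, 18]);
translate([876, 256, 414]) cube([65, 1453, 18]);
translate([1097, 256, 414]) cube([65, 1453, 18]);
translate([1318, 256, 414]) cube([65, 1453, 18]);
translate([1539, 256, 414]) cube([65, 1453, 18]);
translate([1760, 256, 414]) cube([65, 1453, 18]);
translate([1981, 256, 414]) cube([65, 1453, 18]);


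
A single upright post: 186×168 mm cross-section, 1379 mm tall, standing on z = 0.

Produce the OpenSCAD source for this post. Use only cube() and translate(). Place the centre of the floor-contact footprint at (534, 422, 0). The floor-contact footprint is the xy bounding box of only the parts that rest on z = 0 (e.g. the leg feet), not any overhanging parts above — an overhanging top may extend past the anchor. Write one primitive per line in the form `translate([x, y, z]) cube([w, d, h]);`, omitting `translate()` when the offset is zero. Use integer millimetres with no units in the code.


translate([441, 338, 0]) cube([186, 168, 1379]);


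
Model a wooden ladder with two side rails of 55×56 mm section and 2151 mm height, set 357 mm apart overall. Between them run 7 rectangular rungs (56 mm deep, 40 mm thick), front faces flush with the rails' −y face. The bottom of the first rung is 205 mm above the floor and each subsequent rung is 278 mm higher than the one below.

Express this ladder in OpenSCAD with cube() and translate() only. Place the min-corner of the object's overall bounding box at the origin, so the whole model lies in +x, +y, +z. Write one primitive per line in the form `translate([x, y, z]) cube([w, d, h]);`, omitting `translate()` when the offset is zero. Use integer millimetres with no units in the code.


cube([55, 56, 2151]);
translate([302, 0, 0]) cube([55, 56, 2151]);
translate([55, 0, 205]) cube([247, 56, 40]);
translate([55, 0, 483]) cube([247, 56, 40]);
translate([55, 0, 761]) cube([247, 56, 40]);
translate([55, 0, 1039]) cube([247, 56, 40]);
translate([55, 0, 1317]) cube([247, 56, 40]);
translate([55, 0, 1595]) cube([247, 56, 40]);
translate([55, 0, 1873]) cube([247, 56, 40]);


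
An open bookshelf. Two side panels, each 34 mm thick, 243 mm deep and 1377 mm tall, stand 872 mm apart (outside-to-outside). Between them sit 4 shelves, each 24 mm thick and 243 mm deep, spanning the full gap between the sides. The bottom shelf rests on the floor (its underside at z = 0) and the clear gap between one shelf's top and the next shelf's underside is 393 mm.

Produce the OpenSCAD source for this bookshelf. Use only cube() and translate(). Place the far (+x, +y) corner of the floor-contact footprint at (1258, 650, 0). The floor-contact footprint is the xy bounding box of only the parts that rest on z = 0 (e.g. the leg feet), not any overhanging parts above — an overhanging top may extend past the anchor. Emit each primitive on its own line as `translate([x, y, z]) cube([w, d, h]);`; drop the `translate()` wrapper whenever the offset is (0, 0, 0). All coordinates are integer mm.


translate([386, 407, 0]) cube([34, 243, 1377]);
translate([1224, 407, 0]) cube([34, 243, 1377]);
translate([420, 407, 0]) cube([804, 243, 24]);
translate([420, 407, 417]) cube([804, 243, 24]);
translate([420, 407, 834]) cube([804, 243, 24]);
translate([420, 407, 1251]) cube([804, 243, 24]);


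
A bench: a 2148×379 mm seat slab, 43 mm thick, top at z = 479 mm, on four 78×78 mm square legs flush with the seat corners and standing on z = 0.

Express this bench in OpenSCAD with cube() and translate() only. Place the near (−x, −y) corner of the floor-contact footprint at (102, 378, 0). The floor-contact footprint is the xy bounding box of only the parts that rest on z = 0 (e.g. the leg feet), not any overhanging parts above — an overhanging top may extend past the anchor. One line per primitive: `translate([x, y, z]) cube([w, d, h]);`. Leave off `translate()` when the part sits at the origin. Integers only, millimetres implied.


// leg_h = 479 − 43 = 436
translate([102, 378, 436]) cube([2148, 379, 43]);
translate([102, 378, 0]) cube([78, 78, 436]);
translate([102, 679, 0]) cube([78, 78, 436]);
translate([2172, 378, 0]) cube([78, 78, 436]);
translate([2172, 679, 0]) cube([78, 78, 436]);


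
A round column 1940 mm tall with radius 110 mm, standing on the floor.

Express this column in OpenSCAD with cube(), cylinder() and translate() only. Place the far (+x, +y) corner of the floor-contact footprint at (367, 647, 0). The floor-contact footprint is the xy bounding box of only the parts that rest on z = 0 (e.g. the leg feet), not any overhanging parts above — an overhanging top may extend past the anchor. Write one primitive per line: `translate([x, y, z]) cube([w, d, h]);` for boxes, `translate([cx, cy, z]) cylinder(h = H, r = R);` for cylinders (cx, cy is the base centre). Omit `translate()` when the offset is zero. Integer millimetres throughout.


translate([257, 537, 0]) cylinder(h = 1940, r = 110);


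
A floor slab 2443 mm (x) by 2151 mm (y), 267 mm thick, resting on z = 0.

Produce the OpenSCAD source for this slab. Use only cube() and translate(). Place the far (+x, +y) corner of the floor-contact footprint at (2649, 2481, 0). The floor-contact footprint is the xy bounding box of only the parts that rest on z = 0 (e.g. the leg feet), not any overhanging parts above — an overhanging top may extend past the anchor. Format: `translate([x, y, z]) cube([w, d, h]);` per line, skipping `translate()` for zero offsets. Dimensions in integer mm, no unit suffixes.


translate([206, 330, 0]) cube([2443, 2151, 267]);


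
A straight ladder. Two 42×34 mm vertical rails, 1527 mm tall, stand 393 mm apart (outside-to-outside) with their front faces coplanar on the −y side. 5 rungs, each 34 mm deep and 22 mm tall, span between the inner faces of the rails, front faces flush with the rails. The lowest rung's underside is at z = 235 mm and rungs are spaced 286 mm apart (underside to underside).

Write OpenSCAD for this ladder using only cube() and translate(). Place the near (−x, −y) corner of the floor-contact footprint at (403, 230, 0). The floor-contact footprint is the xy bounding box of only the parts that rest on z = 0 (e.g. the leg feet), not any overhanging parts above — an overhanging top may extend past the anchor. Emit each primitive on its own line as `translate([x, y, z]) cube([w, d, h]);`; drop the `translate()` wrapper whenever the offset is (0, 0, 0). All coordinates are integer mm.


translate([403, 230, 0]) cube([42, 34, 1527]);
translate([754, 230, 0]) cube([42, 34, 1527]);
translate([445, 230, 235]) cube([309, 34, 22]);
translate([445, 230, 521]) cube([309, 34, 22]);
translate([445, 230, 807]) cube([309, 34, 22]);
translate([445, 230, 1093]) cube([309, 34, 22]);
translate([445, 230, 1379]) cube([309, 34, 22]);


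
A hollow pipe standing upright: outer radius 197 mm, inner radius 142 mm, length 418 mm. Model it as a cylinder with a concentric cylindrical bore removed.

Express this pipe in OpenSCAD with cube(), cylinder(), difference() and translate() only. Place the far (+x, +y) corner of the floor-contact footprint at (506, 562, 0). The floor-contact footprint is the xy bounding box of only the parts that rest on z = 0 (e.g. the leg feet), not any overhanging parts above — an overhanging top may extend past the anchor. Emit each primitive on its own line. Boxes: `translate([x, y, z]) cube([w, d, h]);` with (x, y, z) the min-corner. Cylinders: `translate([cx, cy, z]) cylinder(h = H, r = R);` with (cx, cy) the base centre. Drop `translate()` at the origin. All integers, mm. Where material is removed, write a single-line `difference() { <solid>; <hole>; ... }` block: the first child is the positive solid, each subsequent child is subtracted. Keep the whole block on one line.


difference() { translate([309, 365, 0]) cylinder(h = 418, r = 197); translate([309, 365, 0]) cylinder(h = 418, r = 142); }


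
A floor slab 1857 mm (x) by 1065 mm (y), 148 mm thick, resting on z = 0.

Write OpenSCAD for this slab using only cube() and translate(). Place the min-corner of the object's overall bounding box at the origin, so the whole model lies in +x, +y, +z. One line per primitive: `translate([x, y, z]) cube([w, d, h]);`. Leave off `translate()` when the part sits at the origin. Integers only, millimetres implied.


cube([1857, 1065, 148]);


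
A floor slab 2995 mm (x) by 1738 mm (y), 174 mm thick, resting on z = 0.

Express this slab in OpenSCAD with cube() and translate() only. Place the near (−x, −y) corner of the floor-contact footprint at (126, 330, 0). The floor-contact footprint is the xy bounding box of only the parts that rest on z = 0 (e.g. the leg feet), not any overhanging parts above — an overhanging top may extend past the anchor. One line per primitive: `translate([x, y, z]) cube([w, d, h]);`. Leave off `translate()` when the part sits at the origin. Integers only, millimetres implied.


translate([126, 330, 0]) cube([2995, 1738, 174]);


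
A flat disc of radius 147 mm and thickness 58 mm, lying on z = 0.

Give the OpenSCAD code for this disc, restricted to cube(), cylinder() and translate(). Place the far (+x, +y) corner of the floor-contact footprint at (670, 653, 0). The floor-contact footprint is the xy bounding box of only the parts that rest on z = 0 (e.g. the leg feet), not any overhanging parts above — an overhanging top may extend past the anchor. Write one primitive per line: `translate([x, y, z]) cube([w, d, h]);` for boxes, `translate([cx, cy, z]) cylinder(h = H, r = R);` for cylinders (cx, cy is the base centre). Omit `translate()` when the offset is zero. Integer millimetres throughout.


translate([523, 506, 0]) cylinder(h = 58, r = 147);


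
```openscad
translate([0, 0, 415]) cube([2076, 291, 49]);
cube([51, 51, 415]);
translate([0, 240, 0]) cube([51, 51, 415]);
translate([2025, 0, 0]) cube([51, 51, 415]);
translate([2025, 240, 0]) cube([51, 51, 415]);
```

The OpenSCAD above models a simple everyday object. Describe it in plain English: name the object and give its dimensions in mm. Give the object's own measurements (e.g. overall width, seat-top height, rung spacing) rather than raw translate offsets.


A bench: a 2076×291 mm seat slab, 49 mm thick, top at z = 464 mm, on four 51×51 mm square legs flush with the seat corners and standing on z = 0.


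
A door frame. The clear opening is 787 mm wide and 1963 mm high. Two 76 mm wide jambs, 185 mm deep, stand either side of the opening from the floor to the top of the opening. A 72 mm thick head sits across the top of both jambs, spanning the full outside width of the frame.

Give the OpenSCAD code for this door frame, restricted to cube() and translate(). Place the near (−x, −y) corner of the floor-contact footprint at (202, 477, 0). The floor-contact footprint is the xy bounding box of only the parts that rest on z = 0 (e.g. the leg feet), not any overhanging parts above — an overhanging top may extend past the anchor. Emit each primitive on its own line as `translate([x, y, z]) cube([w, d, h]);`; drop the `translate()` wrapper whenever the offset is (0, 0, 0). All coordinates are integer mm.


translate([202, 477, 0]) cube([76, 185, 1963]);
translate([1065, 477, 0]) cube([76, 185, 1963]);
translate([202, 477, 1963]) cube([939, 185, 72]);


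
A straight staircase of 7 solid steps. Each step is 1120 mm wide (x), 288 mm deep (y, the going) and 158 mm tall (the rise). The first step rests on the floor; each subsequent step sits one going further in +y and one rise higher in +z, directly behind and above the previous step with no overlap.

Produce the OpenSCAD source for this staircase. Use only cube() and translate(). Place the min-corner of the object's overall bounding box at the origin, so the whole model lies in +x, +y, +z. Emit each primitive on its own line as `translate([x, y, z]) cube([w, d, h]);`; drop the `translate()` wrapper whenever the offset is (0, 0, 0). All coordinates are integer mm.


cube([1120, 288, 158]);
translate([0, 288, 158]) cube([1120, 288, 158]);
translate([0, 576, 316]) cube([1120, 288, 158]);
translate([0, 864, 474]) cube([1120, 288, 158]);
translate([0, 1152, 632]) cube([1120, 288, 158]);
translate([0, 1440, 790]) cube([1120, 288, 158]);
translate([0, 1728, 948]) cube([1120, 288, 158]);


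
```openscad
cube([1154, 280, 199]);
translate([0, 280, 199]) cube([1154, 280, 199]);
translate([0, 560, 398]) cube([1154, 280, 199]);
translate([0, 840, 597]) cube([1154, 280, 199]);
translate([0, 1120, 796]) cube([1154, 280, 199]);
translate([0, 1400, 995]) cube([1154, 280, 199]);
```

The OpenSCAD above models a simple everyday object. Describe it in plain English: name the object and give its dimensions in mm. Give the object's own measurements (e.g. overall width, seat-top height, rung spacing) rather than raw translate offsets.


A straight staircase of 6 solid steps. Each step is 1154 mm wide (x), 280 mm deep (y, the going) and 199 mm tall (the rise). The first step rests on the floor; each subsequent step sits one going further in +y and one rise higher in +z, directly behind and above the previous step with no overlap.


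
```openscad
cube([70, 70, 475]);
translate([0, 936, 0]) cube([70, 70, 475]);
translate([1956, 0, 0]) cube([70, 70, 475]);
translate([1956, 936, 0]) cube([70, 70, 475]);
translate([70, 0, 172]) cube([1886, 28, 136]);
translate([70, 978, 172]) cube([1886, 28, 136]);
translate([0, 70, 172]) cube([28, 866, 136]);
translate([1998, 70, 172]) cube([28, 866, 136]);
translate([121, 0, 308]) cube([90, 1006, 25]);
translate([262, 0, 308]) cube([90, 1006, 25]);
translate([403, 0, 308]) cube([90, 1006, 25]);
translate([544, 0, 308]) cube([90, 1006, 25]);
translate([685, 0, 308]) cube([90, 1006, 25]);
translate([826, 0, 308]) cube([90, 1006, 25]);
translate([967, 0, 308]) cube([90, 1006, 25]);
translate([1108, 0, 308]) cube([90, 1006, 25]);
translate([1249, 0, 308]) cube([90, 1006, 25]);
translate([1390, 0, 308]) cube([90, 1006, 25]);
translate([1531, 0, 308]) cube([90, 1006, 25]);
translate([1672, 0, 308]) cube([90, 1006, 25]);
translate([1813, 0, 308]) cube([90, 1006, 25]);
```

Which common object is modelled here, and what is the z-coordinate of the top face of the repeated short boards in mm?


A bed frame. The slat-top height is 333 mm.

Four posts, four rails, and a row of slats — a bed frame. Slats sit on the rails at z = 172 + 136 = 308; with slat thickness 25, the top is 333 mm.


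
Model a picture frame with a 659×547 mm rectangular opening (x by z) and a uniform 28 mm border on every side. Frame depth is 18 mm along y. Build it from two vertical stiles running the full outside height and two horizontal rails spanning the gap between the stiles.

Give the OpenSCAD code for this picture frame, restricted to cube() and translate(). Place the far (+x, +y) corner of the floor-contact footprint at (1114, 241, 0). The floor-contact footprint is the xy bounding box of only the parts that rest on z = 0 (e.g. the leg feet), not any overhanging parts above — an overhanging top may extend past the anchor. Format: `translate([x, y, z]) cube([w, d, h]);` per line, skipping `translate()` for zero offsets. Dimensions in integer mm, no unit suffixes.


translate([399, 223, 0]) cube([28, 18, 603]);
translate([1086, 223, 0]) cube([28, 18, 603]);
translate([427, 223, 0]) cube([659, 18, 28]);
translate([427, 223, 575]) cube([659, 18, 28]);


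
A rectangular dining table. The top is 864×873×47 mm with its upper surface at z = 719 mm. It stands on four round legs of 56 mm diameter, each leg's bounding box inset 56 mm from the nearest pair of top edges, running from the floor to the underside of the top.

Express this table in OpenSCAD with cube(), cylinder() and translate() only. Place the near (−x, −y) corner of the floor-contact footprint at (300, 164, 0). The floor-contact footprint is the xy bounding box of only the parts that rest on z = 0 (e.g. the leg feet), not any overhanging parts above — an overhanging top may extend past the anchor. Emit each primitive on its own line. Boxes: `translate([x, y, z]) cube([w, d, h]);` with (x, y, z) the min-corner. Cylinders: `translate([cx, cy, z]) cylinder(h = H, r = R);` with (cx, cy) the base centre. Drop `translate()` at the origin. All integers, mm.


// leg_h = 719 - 47 = 672
translate([244, 108, 672]) cube([864, 873, 47]);
translate([328, 192, 0]) cylinder(h = 672, r = 28);
translate([1024, 192, 0]) cylinder(h = 672, r = 28);
translate([328, 897, 0]) cylinder(h = 672, r = 28);
translate([1024, 897, 0]) cylinder(h = 672, r = 28);


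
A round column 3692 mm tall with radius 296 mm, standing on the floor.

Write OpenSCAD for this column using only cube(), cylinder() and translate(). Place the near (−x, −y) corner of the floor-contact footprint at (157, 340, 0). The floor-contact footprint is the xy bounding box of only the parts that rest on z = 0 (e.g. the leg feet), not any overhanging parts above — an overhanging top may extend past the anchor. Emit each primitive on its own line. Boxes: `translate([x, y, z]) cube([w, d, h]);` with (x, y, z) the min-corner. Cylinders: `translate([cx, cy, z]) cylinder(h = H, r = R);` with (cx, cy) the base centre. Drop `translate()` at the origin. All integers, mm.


translate([453, 636, 0]) cylinder(h = 3692, r = 296);


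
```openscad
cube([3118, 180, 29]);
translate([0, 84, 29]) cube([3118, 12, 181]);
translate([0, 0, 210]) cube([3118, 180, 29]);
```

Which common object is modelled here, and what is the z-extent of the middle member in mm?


An I-beam. The web height is 181 mm.

Two wide flanges with a thin centred web — an I-beam. Overall 239 mm minus two 29 mm flanges gives a web of 239 − 2·29 = 181 mm.


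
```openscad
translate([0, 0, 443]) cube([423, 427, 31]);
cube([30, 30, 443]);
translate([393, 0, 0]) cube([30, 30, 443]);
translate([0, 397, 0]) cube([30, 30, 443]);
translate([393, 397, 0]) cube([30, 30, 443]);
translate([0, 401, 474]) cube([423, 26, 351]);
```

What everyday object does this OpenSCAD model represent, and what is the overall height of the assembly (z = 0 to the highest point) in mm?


A chair. The overall height is 825 mm.

A slab on four corner posts with a tall panel at the back — a chair. The seat slab sits at z = 443 with thickness 31, and the 351 mm backrest starts at the seat top, so the overall height is 443 + 31 + 351 = 825 mm.


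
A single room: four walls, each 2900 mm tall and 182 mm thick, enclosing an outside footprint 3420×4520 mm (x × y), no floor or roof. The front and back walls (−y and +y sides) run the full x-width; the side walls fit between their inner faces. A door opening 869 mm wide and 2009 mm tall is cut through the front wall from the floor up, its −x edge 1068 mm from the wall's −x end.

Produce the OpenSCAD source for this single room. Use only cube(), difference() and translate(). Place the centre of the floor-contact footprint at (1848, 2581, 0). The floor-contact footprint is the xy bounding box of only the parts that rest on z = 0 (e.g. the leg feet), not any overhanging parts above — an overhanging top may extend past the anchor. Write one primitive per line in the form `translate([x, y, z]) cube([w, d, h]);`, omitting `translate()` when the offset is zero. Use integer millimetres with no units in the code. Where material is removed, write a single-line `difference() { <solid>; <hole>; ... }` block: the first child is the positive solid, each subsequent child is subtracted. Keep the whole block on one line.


difference() { translate([138, 321, 0]) cube([3420, 182, 2900]); translate([1206, 321, 0]) cube([869, 182, 2009]); }
translate([138, 4659, 0]) cube([3420, 182, 2900]);
translate([138, 503, 0]) cube([182, 4156, 2900]);
translate([3376, 503, 0]) cube([182, 4156, 2900]);


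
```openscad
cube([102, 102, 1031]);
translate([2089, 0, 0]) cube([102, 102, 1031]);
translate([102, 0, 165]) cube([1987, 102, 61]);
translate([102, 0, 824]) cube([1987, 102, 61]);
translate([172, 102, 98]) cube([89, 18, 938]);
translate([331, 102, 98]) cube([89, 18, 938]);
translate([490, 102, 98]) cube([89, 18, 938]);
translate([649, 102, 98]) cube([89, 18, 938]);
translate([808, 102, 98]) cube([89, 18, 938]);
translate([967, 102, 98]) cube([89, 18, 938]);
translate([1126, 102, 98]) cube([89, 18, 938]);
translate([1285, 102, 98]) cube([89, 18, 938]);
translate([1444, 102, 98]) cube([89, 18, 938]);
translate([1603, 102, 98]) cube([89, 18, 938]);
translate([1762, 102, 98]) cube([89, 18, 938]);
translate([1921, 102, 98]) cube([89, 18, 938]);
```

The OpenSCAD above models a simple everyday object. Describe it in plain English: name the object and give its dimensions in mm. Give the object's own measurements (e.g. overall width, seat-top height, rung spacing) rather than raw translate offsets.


A fence section. Two 102×102 mm posts, 1031 mm tall, stand on the floor with a clear span of 1987 mm between their inner faces. Two horizontal rails of 102×61 mm section span the gap between the posts with their undersides at z = 165 mm and z = 824 mm, flush with the posts' −y face. 12 pickets, each 89 mm wide, 18 mm thick and 938 mm tall, are fixed to the +y face of the rails with their bottoms at z = 98 mm, spaced across the span with a 70 mm gap after the −x post and between neighbouring pickets, with 79 mm left before the +x post.


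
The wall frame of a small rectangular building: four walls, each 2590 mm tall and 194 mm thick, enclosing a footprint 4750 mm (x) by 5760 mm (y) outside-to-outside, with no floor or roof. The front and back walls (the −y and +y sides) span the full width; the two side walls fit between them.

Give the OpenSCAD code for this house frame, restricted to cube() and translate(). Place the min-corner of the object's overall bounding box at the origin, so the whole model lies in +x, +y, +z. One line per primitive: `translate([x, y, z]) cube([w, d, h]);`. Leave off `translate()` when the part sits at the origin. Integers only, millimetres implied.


cube([4750, 194, 2590]);
translate([0, 5566, 0]) cube([4750, 194, 2590]);
translate([0, 194, 0]) cube([194, 5372, 2590]);
translate([4556, 194, 0]) cube([194, 5372, 2590]);


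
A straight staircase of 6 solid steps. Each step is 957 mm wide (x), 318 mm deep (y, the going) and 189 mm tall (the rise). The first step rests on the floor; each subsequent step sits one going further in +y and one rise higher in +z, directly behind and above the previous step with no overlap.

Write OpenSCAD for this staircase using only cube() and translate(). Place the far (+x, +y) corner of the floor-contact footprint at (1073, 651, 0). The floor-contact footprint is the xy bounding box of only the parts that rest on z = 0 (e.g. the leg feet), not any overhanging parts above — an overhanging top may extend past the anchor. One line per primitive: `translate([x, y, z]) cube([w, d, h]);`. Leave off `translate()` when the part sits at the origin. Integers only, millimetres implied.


translate([116, 333, 0]) cube([957, 318, 189]);
translate([116, 651, 189]) cube([957, 318, 189]);
translate([116, 969, 378]) cube([957, 318, 189]);
translate([116, 1287, 567]) cube([957, 318, 189]);
translate([116, 1605, 756]) cube([957, 318, 189]);
translate([116, 1923, 945]) cube([957, 318, 189]);


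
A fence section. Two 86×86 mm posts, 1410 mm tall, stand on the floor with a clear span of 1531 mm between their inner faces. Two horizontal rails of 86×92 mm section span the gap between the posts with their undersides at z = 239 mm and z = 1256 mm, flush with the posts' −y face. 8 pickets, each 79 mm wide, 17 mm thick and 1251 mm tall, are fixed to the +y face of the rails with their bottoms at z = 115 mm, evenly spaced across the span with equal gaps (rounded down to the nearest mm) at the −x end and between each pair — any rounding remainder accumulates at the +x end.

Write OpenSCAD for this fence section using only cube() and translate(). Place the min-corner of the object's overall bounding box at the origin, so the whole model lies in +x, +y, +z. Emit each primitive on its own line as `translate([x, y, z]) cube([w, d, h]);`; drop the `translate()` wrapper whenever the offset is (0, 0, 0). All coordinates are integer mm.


cube([86, 86, 1410]);
translate([1617, 0, 0]) cube([86, 86, 1410]);
translate([86, 0, 239]) cube([1531, 86, 92]);
translate([86, 0, 1256]) cube([1531, 86, 92]);
translate([185, 86, 115]) cube([79, 17, 1251]);
translate([363, 86, 115]) cube([79, 17, 1251]);
translate([541, 86, 115]) cube([79, 17, 1251]);
translate([719, 86, 115]) cube([79, 17, 1251]);
translate([897, 86, 115]) cube([79, 17, 1251]);
translate([1075, 86, 115]) cube([79, 17, 1251]);
translate([1253, 86, 115]) cube([79, 17, 1251]);
translate([1431, 86, 115]) cube([79, 17, 1251]);


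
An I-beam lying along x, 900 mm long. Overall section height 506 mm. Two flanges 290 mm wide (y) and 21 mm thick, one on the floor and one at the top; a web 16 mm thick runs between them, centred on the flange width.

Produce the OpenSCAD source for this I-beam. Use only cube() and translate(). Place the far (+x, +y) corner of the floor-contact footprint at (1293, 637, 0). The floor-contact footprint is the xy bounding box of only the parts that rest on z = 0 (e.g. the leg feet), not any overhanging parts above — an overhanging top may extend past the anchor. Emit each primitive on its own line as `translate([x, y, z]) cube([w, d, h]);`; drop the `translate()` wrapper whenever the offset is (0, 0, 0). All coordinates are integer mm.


translate([393, 347, 0]) cube([900, 290, 21]);
translate([393, 484, 21]) cube([900, 16, 464]);
translate([393, 347, 485]) cube([900, 290, 21]);


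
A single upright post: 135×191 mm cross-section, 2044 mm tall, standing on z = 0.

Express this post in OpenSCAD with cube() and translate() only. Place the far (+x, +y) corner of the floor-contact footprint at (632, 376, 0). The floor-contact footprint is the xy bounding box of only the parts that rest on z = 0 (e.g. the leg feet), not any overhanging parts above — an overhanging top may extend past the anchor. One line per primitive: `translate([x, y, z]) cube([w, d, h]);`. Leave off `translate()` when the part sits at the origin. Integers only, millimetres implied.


translate([497, 185, 0]) cube([135, 191, 2044]);


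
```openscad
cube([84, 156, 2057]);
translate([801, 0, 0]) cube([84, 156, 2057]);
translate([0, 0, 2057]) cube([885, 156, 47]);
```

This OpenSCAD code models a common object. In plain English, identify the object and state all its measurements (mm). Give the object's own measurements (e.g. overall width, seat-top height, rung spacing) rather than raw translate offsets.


A door frame. The clear opening is 717 mm wide and 2057 mm high. Two 84 mm wide jambs, 156 mm deep, stand either side of the opening from the floor to the top of the opening. A 47 mm thick head sits across the top of both jambs, spanning the full outside width of the frame.


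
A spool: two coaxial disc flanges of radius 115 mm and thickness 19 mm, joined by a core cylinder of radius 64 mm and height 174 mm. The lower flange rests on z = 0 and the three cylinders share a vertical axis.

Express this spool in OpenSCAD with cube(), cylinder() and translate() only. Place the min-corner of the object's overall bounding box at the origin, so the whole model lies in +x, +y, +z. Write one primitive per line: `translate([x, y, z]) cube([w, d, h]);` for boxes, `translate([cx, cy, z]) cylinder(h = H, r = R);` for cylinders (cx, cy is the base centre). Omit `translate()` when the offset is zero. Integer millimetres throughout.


translate([115, 115, 0]) cylinder(h = 19, r = 115);
translate([115, 115, 19]) cylinder(h = 174, r = 64);
translate([115, 115, 193]) cylinder(h = 19, r = 115);


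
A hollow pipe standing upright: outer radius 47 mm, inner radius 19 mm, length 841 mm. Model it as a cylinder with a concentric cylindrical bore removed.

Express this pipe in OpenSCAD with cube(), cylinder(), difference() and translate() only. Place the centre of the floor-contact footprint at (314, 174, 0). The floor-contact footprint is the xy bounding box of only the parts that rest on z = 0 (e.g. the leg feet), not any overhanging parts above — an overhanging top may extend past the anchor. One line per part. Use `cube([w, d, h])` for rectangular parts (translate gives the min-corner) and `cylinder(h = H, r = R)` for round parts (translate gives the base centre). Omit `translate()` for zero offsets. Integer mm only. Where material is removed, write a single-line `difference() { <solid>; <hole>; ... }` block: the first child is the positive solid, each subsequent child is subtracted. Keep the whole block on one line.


difference() { translate([314, 174, 0]) cylinder(h = 841, r = 47); translate([314, 174, 0]) cylinder(h = 841, r = 19); }
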